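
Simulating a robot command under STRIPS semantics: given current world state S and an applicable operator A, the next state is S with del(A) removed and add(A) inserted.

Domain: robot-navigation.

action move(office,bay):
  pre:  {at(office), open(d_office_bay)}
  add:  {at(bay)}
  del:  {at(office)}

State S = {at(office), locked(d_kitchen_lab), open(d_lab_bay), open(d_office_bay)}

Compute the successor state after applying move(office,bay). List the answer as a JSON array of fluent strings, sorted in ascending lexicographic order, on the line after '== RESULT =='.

Compute (S \ del) ∪ add:
  pre ⊆ S: {at(office), open(d_office_bay)} ⊆ S  — applicable
  S \ del = {locked(d_kitchen_lab), open(d_lab_bay), open(d_office_bay)}
  ∪ add   = {at(bay), locked(d_kitchen_lab), open(d_lab_bay), open(d_office_bay)}

== RESULT ==
["at(bay)", "locked(d_kitchen_lab)", "open(d_lab_bay)", "open(d_office_bay)"]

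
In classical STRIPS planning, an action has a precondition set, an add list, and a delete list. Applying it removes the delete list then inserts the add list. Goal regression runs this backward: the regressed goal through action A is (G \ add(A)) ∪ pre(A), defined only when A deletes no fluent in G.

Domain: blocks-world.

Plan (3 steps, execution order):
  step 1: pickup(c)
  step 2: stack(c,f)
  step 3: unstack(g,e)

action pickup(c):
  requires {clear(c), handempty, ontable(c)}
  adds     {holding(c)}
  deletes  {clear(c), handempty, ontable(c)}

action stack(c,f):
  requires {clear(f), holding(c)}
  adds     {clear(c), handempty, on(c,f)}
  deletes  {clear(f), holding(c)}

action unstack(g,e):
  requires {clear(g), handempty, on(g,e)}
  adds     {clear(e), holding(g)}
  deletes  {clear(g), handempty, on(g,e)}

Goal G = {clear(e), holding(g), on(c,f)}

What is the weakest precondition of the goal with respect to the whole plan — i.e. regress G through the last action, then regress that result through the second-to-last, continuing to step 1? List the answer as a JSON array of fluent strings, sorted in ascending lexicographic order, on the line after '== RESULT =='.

Work backward from the goal:
  through step 3 (unstack(g,e)): drop {clear(e), holding(g)}, keep {on(c,f)}, require {clear(g), handempty, on(g,e)}
    → {clear(g), handempty, on(c,f), on(g,e)}
  through step 2 (stack(c,f)): drop {handempty, on(c,f)}, keep {clear(g), on(g,e)}, require {clear(f), holding(c)}
    → {clear(f), clear(g), holding(c), on(g,e)}
  through step 1 (pickup(c)): drop {holding(c)}, keep {clear(f), clear(g), on(g,e)}, require {clear(c), handempty, ontable(c)}
    → {clear(c), clear(f), clear(g), handempty, on(g,e), ontable(c)}

== RESULT ==
["clear(c)", "clear(f)", "clear(g)", "handempty", "on(g,e)", "ontable(c)"]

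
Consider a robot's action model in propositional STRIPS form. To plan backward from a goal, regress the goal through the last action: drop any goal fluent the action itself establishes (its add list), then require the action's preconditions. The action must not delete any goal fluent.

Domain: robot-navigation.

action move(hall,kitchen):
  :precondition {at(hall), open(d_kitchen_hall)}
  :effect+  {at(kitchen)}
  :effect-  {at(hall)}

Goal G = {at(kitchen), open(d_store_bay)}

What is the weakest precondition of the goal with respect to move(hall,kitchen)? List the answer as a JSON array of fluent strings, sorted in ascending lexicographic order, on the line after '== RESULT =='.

Compute (G \ add) ∪ pre:
  G ∩ del = {}  (empty — regression defined)
  G \ add = {at(kitchen), open(d_store_bay)} \ {at(kitchen)} = {open(d_store_bay)}
  ∪ pre   = {open(d_store_bay)} ∪ {at(hall), open(d_kitchen_hall)}
          = {at(hall), open(d_kitchen_hall), open(d_store_bay)}

== RESULT ==
["at(hall)", "open(d_kitchen_hall)", "open(d_store_bay)"]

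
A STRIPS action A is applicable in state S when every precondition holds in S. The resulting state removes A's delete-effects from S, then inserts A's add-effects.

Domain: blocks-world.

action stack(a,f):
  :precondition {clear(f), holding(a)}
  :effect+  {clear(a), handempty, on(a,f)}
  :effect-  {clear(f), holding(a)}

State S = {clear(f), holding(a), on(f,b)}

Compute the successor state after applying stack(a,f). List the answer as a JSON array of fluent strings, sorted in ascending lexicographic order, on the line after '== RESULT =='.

Compute (S \ del) ∪ add:
  pre ⊆ S: {clear(f), holding(a)} ⊆ S  — applicable
  S \ del = {on(f,b)}
  ∪ add   = {clear(a), handempty, on(a,f), on(f,b)}

== RESULT ==
["clear(a)", "handempty", "on(a,f)", "on(f,b)"]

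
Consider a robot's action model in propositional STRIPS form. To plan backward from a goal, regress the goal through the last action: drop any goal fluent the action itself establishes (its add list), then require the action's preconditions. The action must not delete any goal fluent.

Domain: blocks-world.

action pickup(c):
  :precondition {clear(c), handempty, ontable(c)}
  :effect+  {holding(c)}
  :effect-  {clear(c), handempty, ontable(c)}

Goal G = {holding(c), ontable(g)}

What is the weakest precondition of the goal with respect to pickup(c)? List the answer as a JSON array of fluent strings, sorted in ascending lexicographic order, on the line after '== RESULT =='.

Regress:
  G ∩ del = {}  (empty — regression defined)
  G \ add = {holding(c), ontable(g)} \ {holding(c)} = {ontable(g)}
  ∪ pre   = {ontable(g)} ∪ {clear(c), handempty, ontable(c)}
          = {clear(c), handempty, ontable(c), ontable(g)}

== RESULT ==
["clear(c)", "handempty", "ontable(c)", "ontable(g)"]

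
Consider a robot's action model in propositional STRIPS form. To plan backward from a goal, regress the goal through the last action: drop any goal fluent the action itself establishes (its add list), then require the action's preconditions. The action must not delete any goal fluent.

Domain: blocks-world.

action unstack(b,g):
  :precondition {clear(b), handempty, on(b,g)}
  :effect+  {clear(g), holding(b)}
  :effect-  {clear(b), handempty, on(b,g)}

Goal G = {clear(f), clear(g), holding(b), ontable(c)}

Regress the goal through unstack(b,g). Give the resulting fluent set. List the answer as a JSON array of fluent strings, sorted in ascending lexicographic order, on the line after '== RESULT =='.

Regress:
  G ∩ del = {}  (empty — regression defined)
  G \ add = {clear(f), clear(g), holding(b), ontable(c)} \ {clear(g), holding(b)} = {clear(f), ontable(c)}
  ∪ pre   = {clear(f), ontable(c)} ∪ {clear(b), handempty, on(b,g)}
          = {clear(b), clear(f), handempty, on(b,g), ontable(c)}

== RESULT ==
["clear(b)", "clear(f)", "handempty", "on(b,g)", "ontable(c)"]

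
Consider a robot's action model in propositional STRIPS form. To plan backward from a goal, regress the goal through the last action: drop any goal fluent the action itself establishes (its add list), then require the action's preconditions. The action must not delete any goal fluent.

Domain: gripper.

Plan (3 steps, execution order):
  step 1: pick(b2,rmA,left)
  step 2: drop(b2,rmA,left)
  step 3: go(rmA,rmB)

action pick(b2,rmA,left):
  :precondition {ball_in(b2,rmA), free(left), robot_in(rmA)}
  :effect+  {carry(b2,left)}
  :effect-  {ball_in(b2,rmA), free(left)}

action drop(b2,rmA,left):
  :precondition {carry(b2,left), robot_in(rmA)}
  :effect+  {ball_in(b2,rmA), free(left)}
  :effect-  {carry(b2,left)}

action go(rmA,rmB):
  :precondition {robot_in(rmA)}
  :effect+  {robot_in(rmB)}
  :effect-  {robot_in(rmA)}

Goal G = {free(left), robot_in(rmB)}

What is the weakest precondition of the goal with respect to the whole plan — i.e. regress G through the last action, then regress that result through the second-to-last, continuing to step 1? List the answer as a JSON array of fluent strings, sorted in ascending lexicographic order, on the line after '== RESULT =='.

Regress step by step:
  through step 3 (go(rmA,rmB)): drop {robot_in(rmB)}, keep {free(left)}, require {robot_in(rmA)}
    → {free(left), robot_in(rmA)}
  through step 2 (drop(b2,rmA,left)): drop {free(left)}, keep {robot_in(rmA)}, require {carry(b2,left), robot_in(rmA)}
    → {carry(b2,left), robot_in(rmA)}
  through step 1 (pick(b2,rmA,left)): drop {carry(b2,left)}, keep {robot_in(rmA)}, require {ball_in(b2,rmA), free(left), robot_in(rmA)}
    → {ball_in(b2,rmA), free(left), robot_in(rmA)}

== RESULT ==
["ball_in(b2,rmA)", "free(left)", "robot_in(rmA)"]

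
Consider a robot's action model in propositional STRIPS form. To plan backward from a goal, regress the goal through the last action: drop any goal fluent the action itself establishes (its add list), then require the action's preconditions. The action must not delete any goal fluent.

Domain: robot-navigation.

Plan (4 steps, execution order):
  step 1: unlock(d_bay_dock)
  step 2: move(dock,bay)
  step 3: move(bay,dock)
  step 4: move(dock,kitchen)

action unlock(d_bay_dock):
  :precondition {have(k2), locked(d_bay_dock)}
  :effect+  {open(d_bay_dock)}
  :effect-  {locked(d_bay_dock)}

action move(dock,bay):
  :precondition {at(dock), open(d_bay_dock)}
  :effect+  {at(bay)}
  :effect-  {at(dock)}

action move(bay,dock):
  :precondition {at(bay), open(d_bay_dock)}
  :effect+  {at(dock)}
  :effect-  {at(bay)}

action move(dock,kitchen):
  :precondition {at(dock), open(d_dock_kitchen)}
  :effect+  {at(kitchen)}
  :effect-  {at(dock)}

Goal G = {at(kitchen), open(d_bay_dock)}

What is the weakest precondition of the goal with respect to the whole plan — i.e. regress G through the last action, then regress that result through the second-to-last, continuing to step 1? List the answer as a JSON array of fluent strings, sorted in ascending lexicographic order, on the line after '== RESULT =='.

Work backward from the goal:
  through step 4 (move(dock,kitchen)): drop {at(kitchen)}, keep {open(d_bay_dock)}, require {at(dock), open(d_dock_kitchen)}
    → {at(dock), open(d_bay_dock), open(d_dock_kitchen)}
  through step 3 (move(bay,dock)): drop {at(dock)}, keep {open(d_bay_dock), open(d_dock_kitchen)}, require {at(bay), open(d_bay_dock)}
    → {at(bay), open(d_bay_dock), open(d_dock_kitchen)}
  through step 2 (move(dock,bay)): drop {at(bay)}, keep {open(d_bay_dock), open(d_dock_kitchen)}, require {at(dock), open(d_bay_dock)}
    → {at(dock), open(d_bay_dock), open(d_dock_kitchen)}
  through step 1 (unlock(d_bay_dock)): drop {open(d_bay_dock)}, keep {at(dock), open(d_dock_kitchen)}, require {have(k2), locked(d_bay_dock)}
    → {at(dock), have(k2), locked(d_bay_dock), open(d_dock_kitchen)}

== RESULT ==
["at(dock)", "have(k2)", "locked(d_bay_dock)", "open(d_dock_kitchen)"]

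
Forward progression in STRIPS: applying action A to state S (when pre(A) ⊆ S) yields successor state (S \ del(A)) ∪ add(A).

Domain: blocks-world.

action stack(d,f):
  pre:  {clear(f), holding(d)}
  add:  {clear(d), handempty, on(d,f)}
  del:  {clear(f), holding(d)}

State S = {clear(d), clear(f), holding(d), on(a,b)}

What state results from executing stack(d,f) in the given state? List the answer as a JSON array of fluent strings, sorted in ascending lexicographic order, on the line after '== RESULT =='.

Compute (S \ del) ∪ add:
  pre ⊆ S: {clear(f), holding(d)} ⊆ S  — applicable
  S \ del = {clear(d), on(a,b)}
  ∪ add   = {clear(d), handempty, on(a,b), on(d,f)}

== RESULT ==
["clear(d)", "handempty", "on(a,b)", "on(d,f)"]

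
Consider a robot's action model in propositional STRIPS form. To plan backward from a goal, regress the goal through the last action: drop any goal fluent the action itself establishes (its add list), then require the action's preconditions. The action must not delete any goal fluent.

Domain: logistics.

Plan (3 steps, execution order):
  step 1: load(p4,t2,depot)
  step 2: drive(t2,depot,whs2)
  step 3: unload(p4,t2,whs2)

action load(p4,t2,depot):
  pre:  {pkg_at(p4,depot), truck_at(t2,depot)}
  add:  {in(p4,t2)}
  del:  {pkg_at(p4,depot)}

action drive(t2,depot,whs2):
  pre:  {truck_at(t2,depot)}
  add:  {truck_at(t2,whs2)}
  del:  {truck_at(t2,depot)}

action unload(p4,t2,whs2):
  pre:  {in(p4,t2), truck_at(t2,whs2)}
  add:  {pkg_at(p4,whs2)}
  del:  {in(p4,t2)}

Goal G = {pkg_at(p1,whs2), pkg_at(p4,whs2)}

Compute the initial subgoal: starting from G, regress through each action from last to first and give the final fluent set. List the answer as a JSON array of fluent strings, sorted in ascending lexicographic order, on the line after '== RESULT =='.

Work backward from the goal:
  through step 3 (unload(p4,t2,whs2)): drop {pkg_at(p4,whs2)}, keep {pkg_at(p1,whs2)}, require {in(p4,t2), truck_at(t2,whs2)}
    → {in(p4,t2), pkg_at(p1,whs2), truck_at(t2,whs2)}
  through step 2 (drive(t2,depot,whs2)): drop {truck_at(t2,whs2)}, keep {in(p4,t2), pkg_at(p1,whs2)}, require {truck_at(t2,depot)}
    → {in(p4,t2), pkg_at(p1,whs2), truck_at(t2,depot)}
  through step 1 (load(p4,t2,depot)): drop {in(p4,t2)}, keep {pkg_at(p1,whs2), truck_at(t2,depot)}, require {pkg_at(p4,depot), truck_at(t2,depot)}
    → {pkg_at(p1,whs2), pkg_at(p4,depot), truck_at(t2,depot)}

== RESULT ==
["pkg_at(p1,whs2)", "pkg_at(p4,depot)", "truck_at(t2,depot)"]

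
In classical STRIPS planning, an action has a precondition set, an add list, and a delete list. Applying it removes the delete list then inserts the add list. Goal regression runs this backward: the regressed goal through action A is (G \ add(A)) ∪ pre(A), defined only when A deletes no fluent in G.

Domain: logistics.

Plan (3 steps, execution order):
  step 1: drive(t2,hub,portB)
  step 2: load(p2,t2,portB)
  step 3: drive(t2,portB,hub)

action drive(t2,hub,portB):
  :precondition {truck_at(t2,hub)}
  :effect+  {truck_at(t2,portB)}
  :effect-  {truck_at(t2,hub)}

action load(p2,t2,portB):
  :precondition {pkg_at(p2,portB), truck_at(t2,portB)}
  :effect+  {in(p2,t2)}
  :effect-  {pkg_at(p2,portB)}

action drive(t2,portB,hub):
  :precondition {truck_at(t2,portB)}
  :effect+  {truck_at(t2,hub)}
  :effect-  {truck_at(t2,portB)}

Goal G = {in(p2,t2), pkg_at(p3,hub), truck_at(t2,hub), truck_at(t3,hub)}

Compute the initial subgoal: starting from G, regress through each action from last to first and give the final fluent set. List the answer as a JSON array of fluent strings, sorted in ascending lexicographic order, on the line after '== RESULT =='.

Work backward from the goal:
  through step 3 (drive(t2,portB,hub)): drop {truck_at(t2,hub)}, keep {in(p2,t2), pkg_at(p3,hub), truck_at(t3,hub)}, require {truck_at(t2,portB)}
    → {in(p2,t2), pkg_at(p3,hub), truck_at(t2,portB), truck_at(t3,hub)}
  through step 2 (load(p2,t2,portB)): drop {in(p2,t2)}, keep {pkg_at(p3,hub), truck_at(t2,portB), truck_at(t3,hub)}, require {pkg_at(p2,portB), truck_at(t2,portB)}
    → {pkg_at(p2,portB), pkg_at(p3,hub), truck_at(t2,portB), truck_at(t3,hub)}
  through step 1 (drive(t2,hub,portB)): drop {truck_at(t2,portB)}, keep {pkg_at(p2,portB), pkg_at(p3,hub), truck_at(t3,hub)}, require {truck_at(t2,hub)}
    → {pkg_at(p2,portB), pkg_at(p3,hub), truck_at(t2,hub), truck_at(t3,hub)}

== RESULT ==
["pkg_at(p2,portB)", "pkg_at(p3,hub)", "truck_at(t2,hub)", "truck_at(t3,hub)"]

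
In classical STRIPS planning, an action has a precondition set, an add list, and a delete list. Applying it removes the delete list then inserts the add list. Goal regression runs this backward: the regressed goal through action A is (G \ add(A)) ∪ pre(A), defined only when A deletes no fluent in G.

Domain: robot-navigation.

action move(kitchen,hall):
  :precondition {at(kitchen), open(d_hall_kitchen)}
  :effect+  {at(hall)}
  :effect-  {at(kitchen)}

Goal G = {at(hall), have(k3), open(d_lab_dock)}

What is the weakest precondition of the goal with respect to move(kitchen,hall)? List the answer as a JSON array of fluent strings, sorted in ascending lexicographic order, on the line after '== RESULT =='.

Compute (G \ add) ∪ pre:
  G ∩ del = {}  (empty — regression defined)
  G \ add = {at(hall), have(k3), open(d_lab_dock)} \ {at(hall)} = {have(k3), open(d_lab_dock)}
  ∪ pre   = {have(k3), open(d_lab_dock)} ∪ {at(kitchen), open(d_hall_kitchen)}
          = {at(kitchen), have(k3), open(d_hall_kitchen), open(d_lab_dock)}

== RESULT ==
["at(kitchen)", "have(k3)", "open(d_hall_kitchen)", "open(d_lab_dock)"]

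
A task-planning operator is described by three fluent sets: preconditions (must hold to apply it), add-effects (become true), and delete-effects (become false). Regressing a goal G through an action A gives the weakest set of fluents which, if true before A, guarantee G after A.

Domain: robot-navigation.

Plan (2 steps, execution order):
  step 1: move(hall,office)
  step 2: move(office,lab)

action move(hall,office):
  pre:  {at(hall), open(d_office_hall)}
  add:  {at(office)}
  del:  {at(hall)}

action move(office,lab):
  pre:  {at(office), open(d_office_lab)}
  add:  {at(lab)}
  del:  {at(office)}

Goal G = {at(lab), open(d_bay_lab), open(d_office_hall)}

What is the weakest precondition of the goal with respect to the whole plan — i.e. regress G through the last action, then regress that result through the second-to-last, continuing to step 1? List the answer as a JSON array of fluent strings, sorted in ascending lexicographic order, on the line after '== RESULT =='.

Regress step by step:
  through step 2 (move(office,lab)): drop {at(lab)}, keep {open(d_bay_lab), open(d_office_hall)}, require {at(office), open(d_office_lab)}
    → {at(office), open(d_bay_lab), open(d_office_hall), open(d_office_lab)}
  through step 1 (move(hall,office)): drop {at(office)}, keep {open(d_bay_lab), open(d_office_hall), open(d_office_lab)}, require {at(hall), open(d_office_hall)}
    → {at(hall), open(d_bay_lab), open(d_office_hall), open(d_office_lab)}

== RESULT ==
["at(hall)", "open(d_bay_lab)", "open(d_office_hall)", "open(d_office_lab)"]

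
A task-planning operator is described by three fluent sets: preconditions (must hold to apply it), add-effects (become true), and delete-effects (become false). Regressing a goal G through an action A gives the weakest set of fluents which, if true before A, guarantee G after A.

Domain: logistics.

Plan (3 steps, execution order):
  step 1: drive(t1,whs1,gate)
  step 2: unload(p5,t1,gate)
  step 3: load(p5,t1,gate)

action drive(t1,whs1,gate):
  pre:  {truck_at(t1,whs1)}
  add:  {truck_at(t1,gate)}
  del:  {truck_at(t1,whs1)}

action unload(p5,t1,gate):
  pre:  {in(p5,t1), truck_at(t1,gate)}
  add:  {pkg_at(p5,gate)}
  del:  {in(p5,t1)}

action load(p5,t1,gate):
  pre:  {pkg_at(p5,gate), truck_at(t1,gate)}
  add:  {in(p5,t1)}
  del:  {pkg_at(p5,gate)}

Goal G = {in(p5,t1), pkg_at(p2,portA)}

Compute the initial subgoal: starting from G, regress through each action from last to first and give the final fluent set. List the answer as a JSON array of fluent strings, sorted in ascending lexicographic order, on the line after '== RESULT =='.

Regress step by step:
  through step 3 (load(p5,t1,gate)): drop {in(p5,t1)}, keep {pkg_at(p2,portA)}, require {pkg_at(p5,gate), truck_at(t1,gate)}
    → {pkg_at(p2,portA), pkg_at(p5,gate), truck_at(t1,gate)}
  through step 2 (unload(p5,t1,gate)): drop {pkg_at(p5,gate)}, keep {pkg_at(p2,portA), truck_at(t1,gate)}, require {in(p5,t1), truck_at(t1,gate)}
    → {in(p5,t1), pkg_at(p2,portA), truck_at(t1,gate)}
  through step 1 (drive(t1,whs1,gate)): drop {truck_at(t1,gate)}, keep {in(p5,t1), pkg_at(p2,portA)}, require {truck_at(t1,whs1)}
    → {in(p5,t1), pkg_at(p2,portA), truck_at(t1,whs1)}

== RESULT ==
["in(p5,t1)", "pkg_at(p2,portA)", "truck_at(t1,whs1)"]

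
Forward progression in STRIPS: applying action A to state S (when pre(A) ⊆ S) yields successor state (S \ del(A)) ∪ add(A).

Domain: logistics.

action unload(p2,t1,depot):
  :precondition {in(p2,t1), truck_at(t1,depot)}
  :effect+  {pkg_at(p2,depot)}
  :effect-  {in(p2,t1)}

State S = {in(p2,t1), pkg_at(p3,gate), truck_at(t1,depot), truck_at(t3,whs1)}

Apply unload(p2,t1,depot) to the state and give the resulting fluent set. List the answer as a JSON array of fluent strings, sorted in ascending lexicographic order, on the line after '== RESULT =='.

Compute (S \ del) ∪ add:
  pre ⊆ S: {in(p2,t1), truck_at(t1,depot)} ⊆ S  — applicable
  S \ del = {pkg_at(p3,gate), truck_at(t1,depot), truck_at(t3,whs1)}
  ∪ add   = {pkg_at(p2,depot), pkg_at(p3,gate), truck_at(t1,depot), truck_at(t3,whs1)}

== RESULT ==
["pkg_at(p2,depot)", "pkg_at(p3,gate)", "truck_at(t1,depot)", "truck_at(t3,whs1)"]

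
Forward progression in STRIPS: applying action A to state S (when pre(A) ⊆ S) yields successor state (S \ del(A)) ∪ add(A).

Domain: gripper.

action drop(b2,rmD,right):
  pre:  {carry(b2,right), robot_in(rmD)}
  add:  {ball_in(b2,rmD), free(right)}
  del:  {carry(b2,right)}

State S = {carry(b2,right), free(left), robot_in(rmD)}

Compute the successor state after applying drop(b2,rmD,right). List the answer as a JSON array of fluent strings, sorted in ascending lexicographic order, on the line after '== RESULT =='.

Progress:
  pre ⊆ S: {carry(b2,right), robot_in(rmD)} ⊆ S  — applicable
  S \ del = {free(left), robot_in(rmD)}
  ∪ add   = {ball_in(b2,rmD), free(left), free(right), robot_in(rmD)}

== RESULT ==
["ball_in(b2,rmD)", "free(left)", "free(right)", "robot_in(rmD)"]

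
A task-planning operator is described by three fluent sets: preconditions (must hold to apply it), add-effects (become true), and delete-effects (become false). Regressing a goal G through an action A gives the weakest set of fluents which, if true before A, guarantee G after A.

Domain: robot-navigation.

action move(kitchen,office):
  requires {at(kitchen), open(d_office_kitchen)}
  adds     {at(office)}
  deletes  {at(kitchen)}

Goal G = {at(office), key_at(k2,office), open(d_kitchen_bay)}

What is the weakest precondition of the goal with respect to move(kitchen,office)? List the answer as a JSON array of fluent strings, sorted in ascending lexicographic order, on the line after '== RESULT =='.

Compute (G \ add) ∪ pre:
  G ∩ del = {}  (empty — regression defined)
  G \ add = {at(office), key_at(k2,office), open(d_kitchen_bay)} \ {at(office)} = {key_at(k2,office), open(d_kitchen_bay)}
  ∪ pre   = {key_at(k2,office), open(d_kitchen_bay)} ∪ {at(kitchen), open(d_office_kitchen)}
          = {at(kitchen), key_at(k2,office), open(d_kitchen_bay), open(d_office_kitchen)}

== RESULT ==
["at(kitchen)", "key_at(k2,office)", "open(d_kitchen_bay)", "open(d_office_kitchen)"]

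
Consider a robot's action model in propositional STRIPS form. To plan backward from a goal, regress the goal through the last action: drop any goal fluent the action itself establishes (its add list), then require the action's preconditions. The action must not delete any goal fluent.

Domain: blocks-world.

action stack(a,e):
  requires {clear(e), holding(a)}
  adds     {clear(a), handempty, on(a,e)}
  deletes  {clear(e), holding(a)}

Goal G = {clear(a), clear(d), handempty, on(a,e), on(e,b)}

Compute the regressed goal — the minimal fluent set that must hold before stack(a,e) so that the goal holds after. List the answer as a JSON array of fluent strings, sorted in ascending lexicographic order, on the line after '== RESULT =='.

Regress:
  G ∩ del = {}  (empty — regression defined)
  G \ add = {clear(a), clear(d), handempty, on(a,e), on(e,b)} \ {clear(a), handempty, on(a,e)} = {clear(d), on(e,b)}
  ∪ pre   = {clear(d), on(e,b)} ∪ {clear(e), holding(a)}
          = {clear(d), clear(e), holding(a), on(e,b)}

== RESULT ==
["clear(d)", "clear(e)", "holding(a)", "on(e,b)"]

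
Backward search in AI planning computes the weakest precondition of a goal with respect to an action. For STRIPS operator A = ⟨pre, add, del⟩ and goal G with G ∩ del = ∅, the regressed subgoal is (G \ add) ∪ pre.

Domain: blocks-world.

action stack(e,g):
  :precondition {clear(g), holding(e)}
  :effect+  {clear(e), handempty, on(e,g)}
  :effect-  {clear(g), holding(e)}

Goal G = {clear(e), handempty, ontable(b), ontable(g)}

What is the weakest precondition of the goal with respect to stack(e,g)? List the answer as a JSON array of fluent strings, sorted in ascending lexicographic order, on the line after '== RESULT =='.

Compute (G \ add) ∪ pre:
  G ∩ del = {}  (empty — regression defined)
  G \ add = {clear(e), handempty, ontable(b), ontable(g)} \ {clear(e), handempty, on(e,g)} = {ontable(b), ontable(g)}
  ∪ pre   = {ontable(b), ontable(g)} ∪ {clear(g), holding(e)}
          = {clear(g), holding(e), ontable(b), ontable(g)}

== RESULT ==
["clear(g)", "holding(e)", "ontable(b)", "ontable(g)"]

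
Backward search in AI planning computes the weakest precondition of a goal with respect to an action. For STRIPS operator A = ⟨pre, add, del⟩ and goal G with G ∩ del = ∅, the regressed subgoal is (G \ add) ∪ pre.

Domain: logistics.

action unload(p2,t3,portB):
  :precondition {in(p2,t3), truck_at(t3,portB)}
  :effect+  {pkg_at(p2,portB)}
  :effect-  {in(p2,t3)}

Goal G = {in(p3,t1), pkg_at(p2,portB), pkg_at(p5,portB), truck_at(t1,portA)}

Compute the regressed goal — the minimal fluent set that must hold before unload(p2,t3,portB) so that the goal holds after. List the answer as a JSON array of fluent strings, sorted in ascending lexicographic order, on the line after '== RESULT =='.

Compute (G \ add) ∪ pre:
  G ∩ del = {}  (empty — regression defined)
  G \ add = {in(p3,t1), pkg_at(p2,portB), pkg_at(p5,portB), truck_at(t1,portA)} \ {pkg_at(p2,portB)} = {in(p3,t1), pkg_at(p5,portB), truck_at(t1,portA)}
  ∪ pre   = {in(p3,t1), pkg_at(p5,portB), truck_at(t1,portA)} ∪ {in(p2,t3), truck_at(t3,portB)}
          = {in(p2,t3), in(p3,t1), pkg_at(p5,portB), truck_at(t1,portA), truck_at(t3,portB)}

== RESULT ==
["in(p2,t3)", "in(p3,t1)", "pkg_at(p5,portB)", "truck_at(t1,portA)", "truck_at(t3,portB)"]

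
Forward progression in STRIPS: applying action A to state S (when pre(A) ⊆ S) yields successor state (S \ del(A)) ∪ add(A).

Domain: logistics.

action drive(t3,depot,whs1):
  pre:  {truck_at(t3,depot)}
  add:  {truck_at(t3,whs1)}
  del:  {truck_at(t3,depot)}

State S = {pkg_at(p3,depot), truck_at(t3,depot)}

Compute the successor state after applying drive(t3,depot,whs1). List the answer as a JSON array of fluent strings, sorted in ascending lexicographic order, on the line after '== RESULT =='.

Compute (S \ del) ∪ add:
  pre ⊆ S: {truck_at(t3,depot)} ⊆ S  — applicable
  S \ del = {pkg_at(p3,depot)}
  ∪ add   = {pkg_at(p3,depot), truck_at(t3,whs1)}

== RESULT ==
["pkg_at(p3,depot)", "truck_at(t3,whs1)"]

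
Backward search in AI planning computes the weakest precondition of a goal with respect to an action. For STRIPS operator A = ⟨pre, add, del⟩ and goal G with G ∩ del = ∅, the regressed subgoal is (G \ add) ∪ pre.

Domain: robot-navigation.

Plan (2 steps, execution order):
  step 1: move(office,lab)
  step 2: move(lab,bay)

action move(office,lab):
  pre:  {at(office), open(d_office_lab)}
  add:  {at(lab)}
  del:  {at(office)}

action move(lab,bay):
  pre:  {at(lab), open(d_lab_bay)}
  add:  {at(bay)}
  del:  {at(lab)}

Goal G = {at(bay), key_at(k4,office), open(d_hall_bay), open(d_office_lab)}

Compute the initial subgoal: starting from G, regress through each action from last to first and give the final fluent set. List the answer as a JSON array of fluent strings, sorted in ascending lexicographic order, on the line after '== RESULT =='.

Regress step by step:
  through step 2 (move(lab,bay)): drop {at(bay)}, keep {key_at(k4,office), open(d_hall_bay), open(d_office_lab)}, require {at(lab), open(d_lab_bay)}
    → {at(lab), key_at(k4,office), open(d_hall_bay), open(d_lab_bay), open(d_office_lab)}
  through step 1 (move(office,lab)): drop {at(lab)}, keep {key_at(k4,office), open(d_hall_bay), open(d_lab_bay), open(d_office_lab)}, require {at(office), open(d_office_lab)}
    → {at(office), key_at(k4,office), open(d_hall_bay), open(d_lab_bay), open(d_office_lab)}

== RESULT ==
["at(office)", "key_at(k4,office)", "open(d_hall_bay)", "open(d_lab_bay)", "open(d_office_lab)"]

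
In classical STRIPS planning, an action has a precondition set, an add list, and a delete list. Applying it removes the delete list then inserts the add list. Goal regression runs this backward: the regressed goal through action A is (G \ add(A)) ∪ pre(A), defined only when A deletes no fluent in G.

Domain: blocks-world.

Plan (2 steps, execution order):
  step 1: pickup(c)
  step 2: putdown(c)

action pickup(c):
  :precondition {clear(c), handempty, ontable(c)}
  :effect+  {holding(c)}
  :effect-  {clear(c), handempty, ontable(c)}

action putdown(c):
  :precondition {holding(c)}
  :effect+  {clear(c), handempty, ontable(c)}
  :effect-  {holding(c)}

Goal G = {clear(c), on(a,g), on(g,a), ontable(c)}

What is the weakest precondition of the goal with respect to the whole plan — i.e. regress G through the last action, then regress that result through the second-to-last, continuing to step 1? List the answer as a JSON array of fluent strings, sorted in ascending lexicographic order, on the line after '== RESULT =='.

Regress step by step:
  through step 2 (putdown(c)): drop {clear(c), ontable(c)}, keep {on(a,g), on(g,a)}, require {holding(c)}
    → {holding(c), on(a,g), on(g,a)}
  through step 1 (pickup(c)): drop {holding(c)}, keep {on(a,g), on(g,a)}, require {clear(c), handempty, ontable(c)}
    → {clear(c), handempty, on(a,g), on(g,a), ontable(c)}

== RESULT ==
["clear(c)", "handempty", "on(a,g)", "on(g,a)", "ontable(c)"]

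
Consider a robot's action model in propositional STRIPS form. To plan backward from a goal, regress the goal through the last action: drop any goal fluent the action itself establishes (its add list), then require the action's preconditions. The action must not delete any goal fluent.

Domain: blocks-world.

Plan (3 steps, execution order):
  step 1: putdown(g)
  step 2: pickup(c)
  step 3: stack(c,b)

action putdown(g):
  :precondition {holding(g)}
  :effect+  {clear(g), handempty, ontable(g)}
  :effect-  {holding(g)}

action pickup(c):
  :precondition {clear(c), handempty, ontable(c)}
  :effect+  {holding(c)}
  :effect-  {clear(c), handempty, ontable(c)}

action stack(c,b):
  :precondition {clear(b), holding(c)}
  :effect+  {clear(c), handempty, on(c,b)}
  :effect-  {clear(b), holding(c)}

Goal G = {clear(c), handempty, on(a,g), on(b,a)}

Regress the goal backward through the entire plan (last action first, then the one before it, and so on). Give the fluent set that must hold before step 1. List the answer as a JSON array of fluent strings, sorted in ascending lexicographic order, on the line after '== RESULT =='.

Work backward from the goal:
  through step 3 (stack(c,b)): drop {clear(c), handempty}, keep {on(a,g), on(b,a)}, require {clear(b), holding(c)}
    → {clear(b), holding(c), on(a,g), on(b,a)}
  through step 2 (pickup(c)): drop {holding(c)}, keep {clear(b), on(a,g), on(b,a)}, require {clear(c), handempty, ontable(c)}
    → {clear(b), clear(c), handempty, on(a,g), on(b,a), ontable(c)}
  through step 1 (putdown(g)): drop {handempty}, keep {clear(b), clear(c), on(a,g), on(b,a), ontable(c)}, require {holding(g)}
    → {clear(b), clear(c), holding(g), on(a,g), on(b,a), ontable(c)}

== RESULT ==
["clear(b)", "clear(c)", "holding(g)", "on(a,g)", "on(b,a)", "ontable(c)"]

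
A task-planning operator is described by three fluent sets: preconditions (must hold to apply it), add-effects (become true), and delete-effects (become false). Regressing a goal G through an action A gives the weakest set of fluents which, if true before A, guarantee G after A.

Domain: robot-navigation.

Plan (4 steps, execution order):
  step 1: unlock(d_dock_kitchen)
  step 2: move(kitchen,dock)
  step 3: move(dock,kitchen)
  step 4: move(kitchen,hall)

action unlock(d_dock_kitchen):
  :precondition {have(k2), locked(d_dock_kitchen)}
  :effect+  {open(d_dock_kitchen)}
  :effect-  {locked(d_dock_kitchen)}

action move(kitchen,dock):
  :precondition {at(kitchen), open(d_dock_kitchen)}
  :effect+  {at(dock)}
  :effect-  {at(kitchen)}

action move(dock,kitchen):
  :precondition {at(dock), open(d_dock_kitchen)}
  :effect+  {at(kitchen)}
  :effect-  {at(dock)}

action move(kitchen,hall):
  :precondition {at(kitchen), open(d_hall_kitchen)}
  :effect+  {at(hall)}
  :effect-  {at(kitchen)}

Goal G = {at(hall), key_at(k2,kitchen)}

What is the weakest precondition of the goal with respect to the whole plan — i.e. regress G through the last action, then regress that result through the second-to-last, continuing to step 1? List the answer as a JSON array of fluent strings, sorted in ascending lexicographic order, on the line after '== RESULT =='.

Work backward from the goal:
  through step 4 (move(kitchen,hall)): drop {at(hall)}, keep {key_at(k2,kitchen)}, require {at(kitchen), open(d_hall_kitchen)}
    → {at(kitchen), key_at(k2,kitchen), open(d_hall_kitchen)}
  through step 3 (move(dock,kitchen)): drop {at(kitchen)}, keep {key_at(k2,kitchen), open(d_hall_kitchen)}, require {at(dock), open(d_dock_kitchen)}
    → {at(dock), key_at(k2,kitchen), open(d_dock_kitchen), open(d_hall_kitchen)}
  through step 2 (move(kitchen,dock)): drop {at(dock)}, keep {key_at(k2,kitchen), open(d_dock_kitchen), open(d_hall_kitchen)}, require {at(kitchen), open(d_dock_kitchen)}
    → {at(kitchen), key_at(k2,kitchen), open(d_dock_kitchen), open(d_hall_kitchen)}
  through step 1 (unlock(d_dock_kitchen)): drop {open(d_dock_kitchen)}, keep {at(kitchen), key_at(k2,kitchen), open(d_hall_kitchen)}, require {have(k2), locked(d_dock_kitchen)}
    → {at(kitchen), have(k2), key_at(k2,kitchen), locked(d_dock_kitchen), open(d_hall_kitchen)}

== RESULT ==
["at(kitchen)", "have(k2)", "key_at(k2,kitchen)", "locked(d_dock_kitchen)", "open(d_hall_kitchen)"]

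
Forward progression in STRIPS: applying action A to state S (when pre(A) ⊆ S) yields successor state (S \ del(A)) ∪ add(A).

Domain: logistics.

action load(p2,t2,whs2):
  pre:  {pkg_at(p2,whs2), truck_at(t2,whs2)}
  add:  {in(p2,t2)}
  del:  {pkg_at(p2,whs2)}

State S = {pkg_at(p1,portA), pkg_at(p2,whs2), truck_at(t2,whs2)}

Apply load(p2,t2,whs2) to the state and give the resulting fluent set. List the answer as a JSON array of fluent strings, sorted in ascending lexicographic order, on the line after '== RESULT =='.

Progress:
  pre ⊆ S: {pkg_at(p2,whs2), truck_at(t2,whs2)} ⊆ S  — applicable
  S \ del = {pkg_at(p1,portA), truck_at(t2,whs2)}
  ∪ add   = {in(p2,t2), pkg_at(p1,portA), truck_at(t2,whs2)}

== RESULT ==
["in(p2,t2)", "pkg_at(p1,portA)", "truck_at(t2,whs2)"]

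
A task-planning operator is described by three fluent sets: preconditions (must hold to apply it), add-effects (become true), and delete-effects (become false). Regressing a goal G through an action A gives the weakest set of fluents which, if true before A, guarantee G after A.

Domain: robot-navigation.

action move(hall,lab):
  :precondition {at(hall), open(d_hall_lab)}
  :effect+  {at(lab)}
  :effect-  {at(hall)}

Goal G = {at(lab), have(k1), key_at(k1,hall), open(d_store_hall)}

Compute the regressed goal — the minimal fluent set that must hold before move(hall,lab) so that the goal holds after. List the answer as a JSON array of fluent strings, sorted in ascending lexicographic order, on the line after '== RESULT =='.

Regress:
  G ∩ del = {}  (empty — regression defined)
  G \ add = {at(lab), have(k1), key_at(k1,hall), open(d_store_hall)} \ {at(lab)} = {have(k1), key_at(k1,hall), open(d_store_hall)}
  ∪ pre   = {have(k1), key_at(k1,hall), open(d_store_hall)} ∪ {at(hall), open(d_hall_lab)}
          = {at(hall), have(k1), key_at(k1,hall), open(d_hall_lab), open(d_store_hall)}

== RESULT ==
["at(hall)", "have(k1)", "key_at(k1,hall)", "open(d_hall_lab)", "open(d_store_hall)"]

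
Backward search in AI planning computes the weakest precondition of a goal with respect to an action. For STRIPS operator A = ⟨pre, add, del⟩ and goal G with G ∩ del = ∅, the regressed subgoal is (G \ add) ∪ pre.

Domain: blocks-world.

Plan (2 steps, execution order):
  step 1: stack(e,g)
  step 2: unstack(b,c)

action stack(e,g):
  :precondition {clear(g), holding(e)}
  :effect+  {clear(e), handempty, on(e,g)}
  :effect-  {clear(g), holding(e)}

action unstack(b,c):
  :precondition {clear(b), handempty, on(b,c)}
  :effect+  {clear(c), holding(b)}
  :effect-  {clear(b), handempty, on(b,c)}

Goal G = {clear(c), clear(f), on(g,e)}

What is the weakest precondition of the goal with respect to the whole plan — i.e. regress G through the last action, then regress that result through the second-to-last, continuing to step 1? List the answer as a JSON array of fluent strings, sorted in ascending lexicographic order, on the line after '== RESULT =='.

Regress step by step:
  through step 2 (unstack(b,c)): drop {clear(c)}, keep {clear(f), on(g,e)}, require {clear(b), handempty, on(b,c)}
    → {clear(b), clear(f), handempty, on(b,c), on(g,e)}
  through step 1 (stack(e,g)): drop {handempty}, keep {clear(b), clear(f), on(b,c), on(g,e)}, require {clear(g), holding(e)}
    → {clear(b), clear(f), clear(g), holding(e), on(b,c), on(g,e)}

== RESULT ==
["clear(b)", "clear(f)", "clear(g)", "holding(e)", "on(b,c)", "on(g,e)"]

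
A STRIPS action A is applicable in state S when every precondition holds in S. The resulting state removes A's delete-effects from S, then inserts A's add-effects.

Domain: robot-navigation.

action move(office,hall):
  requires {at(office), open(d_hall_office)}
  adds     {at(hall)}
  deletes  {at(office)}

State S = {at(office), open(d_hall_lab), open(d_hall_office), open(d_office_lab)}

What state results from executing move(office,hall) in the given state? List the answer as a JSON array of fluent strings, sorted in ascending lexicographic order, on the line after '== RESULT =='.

Progress:
  pre ⊆ S: {at(office), open(d_hall_office)} ⊆ S  — applicable
  S \ del = {open(d_hall_lab), open(d_hall_office), open(d_office_lab)}
  ∪ add   = {at(hall), open(d_hall_lab), open(d_hall_office), open(d_office_lab)}

== RESULT ==
["at(hall)", "open(d_hall_lab)", "open(d_hall_office)", "open(d_office_lab)"]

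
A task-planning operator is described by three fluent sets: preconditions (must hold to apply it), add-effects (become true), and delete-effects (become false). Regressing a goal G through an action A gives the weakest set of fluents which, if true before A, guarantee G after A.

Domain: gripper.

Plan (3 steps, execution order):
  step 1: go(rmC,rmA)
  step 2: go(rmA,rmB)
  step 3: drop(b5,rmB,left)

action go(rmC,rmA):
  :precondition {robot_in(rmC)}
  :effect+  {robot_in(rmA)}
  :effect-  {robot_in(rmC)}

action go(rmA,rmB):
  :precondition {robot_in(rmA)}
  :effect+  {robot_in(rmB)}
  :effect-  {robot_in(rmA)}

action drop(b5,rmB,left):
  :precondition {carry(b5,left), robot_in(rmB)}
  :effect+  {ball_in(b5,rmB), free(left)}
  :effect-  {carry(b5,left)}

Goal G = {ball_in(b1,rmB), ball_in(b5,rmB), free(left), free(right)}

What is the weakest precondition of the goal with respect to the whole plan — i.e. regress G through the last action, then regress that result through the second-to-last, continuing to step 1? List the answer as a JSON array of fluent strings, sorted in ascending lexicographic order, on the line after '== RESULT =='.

Work backward from the goal:
  through step 3 (drop(b5,rmB,left)): drop {ball_in(b5,rmB), free(left)}, keep {ball_in(b1,rmB), free(right)}, require {carry(b5,left), robot_in(rmB)}
    → {ball_in(b1,rmB), carry(b5,left), free(right), robot_in(rmB)}
  through step 2 (go(rmA,rmB)): drop {robot_in(rmB)}, keep {ball_in(b1,rmB), carry(b5,left), free(right)}, require {robot_in(rmA)}
    → {ball_in(b1,rmB), carry(b5,left), free(right), robot_in(rmA)}
  through step 1 (go(rmC,rmA)): drop {robot_in(rmA)}, keep {ball_in(b1,rmB), carry(b5,left), free(right)}, require {robot_in(rmC)}
    → {ball_in(b1,rmB), carry(b5,left), free(right), robot_in(rmC)}

== RESULT ==
["ball_in(b1,rmB)", "carry(b5,left)", "free(right)", "robot_in(rmC)"]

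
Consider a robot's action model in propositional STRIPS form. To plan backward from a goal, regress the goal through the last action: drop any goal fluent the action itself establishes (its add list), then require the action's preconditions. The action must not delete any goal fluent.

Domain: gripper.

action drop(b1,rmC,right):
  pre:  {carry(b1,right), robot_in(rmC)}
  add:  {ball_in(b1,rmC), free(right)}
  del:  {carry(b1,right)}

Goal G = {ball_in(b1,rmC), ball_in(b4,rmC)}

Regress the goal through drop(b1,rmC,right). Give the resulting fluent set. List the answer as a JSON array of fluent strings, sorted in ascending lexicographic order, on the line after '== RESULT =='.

Regress:
  G ∩ del = {}  (empty — regression defined)
  G \ add = {ball_in(b1,rmC), ball_in(b4,rmC)} \ {ball_in(b1,rmC), free(right)} = {ball_in(b4,rmC)}
  ∪ pre   = {ball_in(b4,rmC)} ∪ {carry(b1,right), robot_in(rmC)}
          = {ball_in(b4,rmC), carry(b1,right), robot_in(rmC)}

== RESULT ==
["ball_in(b4,rmC)", "carry(b1,right)", "robot_in(rmC)"]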